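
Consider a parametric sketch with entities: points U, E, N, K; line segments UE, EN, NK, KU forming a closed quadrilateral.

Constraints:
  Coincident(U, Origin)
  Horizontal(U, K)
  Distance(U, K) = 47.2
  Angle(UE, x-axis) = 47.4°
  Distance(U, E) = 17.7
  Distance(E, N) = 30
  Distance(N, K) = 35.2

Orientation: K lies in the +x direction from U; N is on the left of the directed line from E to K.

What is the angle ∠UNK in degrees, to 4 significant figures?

67.55°

Checks: |EN| = 30.00 ✓; |NK| = 35.20 ✓.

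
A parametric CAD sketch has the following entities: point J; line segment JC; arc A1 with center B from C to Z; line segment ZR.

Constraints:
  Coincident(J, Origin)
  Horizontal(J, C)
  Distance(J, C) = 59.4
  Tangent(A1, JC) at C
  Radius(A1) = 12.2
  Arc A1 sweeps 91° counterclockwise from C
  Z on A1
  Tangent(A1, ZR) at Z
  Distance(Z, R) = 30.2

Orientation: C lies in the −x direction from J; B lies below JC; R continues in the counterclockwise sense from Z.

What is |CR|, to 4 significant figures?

44.18

J is at the origin; JC is horizontal with |JC| = 59.4 and C on the −x side, so C = (-59.40, 0.000). Since A1 is tangent to JC there, BC ⟂ JC, so B = C + (0, -12.2) = (-59.40, -12.20). On A1, C sits at bearing 90° from B; a 91° counterclockwise sweep puts Z at bearing 181°, so Z = B + 12.2·(cos 181°, sin 181°) = (-71.60, -12.41). The tangent condition forces BZ to be normal to ZR, so ZR runs along (−sin 181°, cos 181°); with |ZR| = 30.2, R = (-71.07, -42.61). Then |CR| = |R − C| = 44.18.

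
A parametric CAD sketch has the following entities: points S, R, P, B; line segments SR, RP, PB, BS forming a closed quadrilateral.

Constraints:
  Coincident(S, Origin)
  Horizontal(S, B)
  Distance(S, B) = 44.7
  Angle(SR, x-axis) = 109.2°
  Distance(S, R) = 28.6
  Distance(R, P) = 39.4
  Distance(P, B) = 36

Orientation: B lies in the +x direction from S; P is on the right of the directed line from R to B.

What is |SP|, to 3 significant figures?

12.1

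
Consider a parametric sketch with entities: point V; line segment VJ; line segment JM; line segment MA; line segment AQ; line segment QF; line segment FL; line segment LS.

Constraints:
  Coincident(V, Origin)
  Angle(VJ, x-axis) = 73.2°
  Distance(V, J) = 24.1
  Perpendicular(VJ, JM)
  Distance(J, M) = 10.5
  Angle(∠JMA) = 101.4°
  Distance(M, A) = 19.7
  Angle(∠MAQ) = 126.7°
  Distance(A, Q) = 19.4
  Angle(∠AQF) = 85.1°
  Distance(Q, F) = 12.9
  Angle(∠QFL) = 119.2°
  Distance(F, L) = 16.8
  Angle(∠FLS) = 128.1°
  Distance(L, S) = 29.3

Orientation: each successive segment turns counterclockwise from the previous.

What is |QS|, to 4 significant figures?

42.83

V is at the origin; VJ runs at 73.2° with length 24.1, so J = (6.966, 23.07). VJ ⟂ JM, so JM runs at 163.2°; with |JM| = 10.5, M = (-3.086, 26.11). ∠JMA = 101.4° gives MA at -118.2° from the x-axis; with |MA| = 19.7, A = (-12.40, 8.745). ∠MAQ = 126.7° gives AQ at -64.90° from the x-axis; with |AQ| = 19.4, Q = (-4.166, -8.823). ∠AQF = 85.1° gives QF at 30.00° from the x-axis; with |QF| = 12.9, F = (7.006, -2.373). ∠QFL = 119.2° gives FL at 90.80° from the x-axis; with |FL| = 16.8, L = (6.771, 14.42). ∠FLS = 128.1° gives LS at 142.7° from the x-axis; with |LS| = 29.3, S = (-16.54, 32.18). Then |QS| = |S − Q| = 42.83.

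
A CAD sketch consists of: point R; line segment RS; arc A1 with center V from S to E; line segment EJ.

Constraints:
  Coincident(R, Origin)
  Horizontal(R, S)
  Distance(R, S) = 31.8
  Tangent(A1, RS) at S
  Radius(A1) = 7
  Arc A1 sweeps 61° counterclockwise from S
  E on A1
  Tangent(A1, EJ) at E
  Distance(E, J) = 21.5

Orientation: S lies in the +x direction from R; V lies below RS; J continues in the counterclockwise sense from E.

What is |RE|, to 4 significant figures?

25.93

R is at the origin; R and S share the same y with |RS| = 31.8 and S on the +x side, so S = (31.80, 0.000). Since A1 is tangent to RS there, VS ⟂ RS, so V = S + (0, -7) = (31.80, -7.000). On A1, S sits at bearing 90° from V; a 61° counterclockwise sweep puts E at bearing 151°, so E = V + 7.0·(cos 151°, sin 151°) = (25.68, -3.606). Then |RE| = |E − R| = 25.93.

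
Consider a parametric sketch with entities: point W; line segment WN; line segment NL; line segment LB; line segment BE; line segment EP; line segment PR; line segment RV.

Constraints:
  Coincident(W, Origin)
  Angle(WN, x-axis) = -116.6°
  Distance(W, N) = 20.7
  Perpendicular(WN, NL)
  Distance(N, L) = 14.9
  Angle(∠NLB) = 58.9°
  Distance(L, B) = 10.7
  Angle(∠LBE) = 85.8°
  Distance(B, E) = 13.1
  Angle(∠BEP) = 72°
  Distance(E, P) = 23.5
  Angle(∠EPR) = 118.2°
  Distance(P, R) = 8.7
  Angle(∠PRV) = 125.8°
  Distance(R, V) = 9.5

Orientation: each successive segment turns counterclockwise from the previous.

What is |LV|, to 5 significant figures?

12.279

W is at the origin; WN runs at -116.6° with length 20.7, so N = (-9.2686, -18.509). WN ⟂ NL, so NL runs at -26.600°; with |NL| = 14.9, L = (4.0543, -25.181). ∠NLB = 58.9° gives LB at 94.500° from the x-axis; with |LB| = 10.7, B = (3.2148, -14.514). ∠LBE = 85.8° gives BE at -171.30° from the x-axis; with |BE| = 13.1, E = (-9.7345, -16.495). ∠BEP = 72.0° gives EP at -63.300° from the x-axis; with |EP| = 23.5, P = (0.82450, -37.489). ∠EPR = 118.2° gives PR at -1.5000° from the x-axis; with |PR| = 8.7, R = (9.5215, -37.717). ∠PRV = 125.8° gives RV at 52.700° from the x-axis; with |RV| = 9.5, V = (15.278, -30.160). Then |LV| = |V − L| = 12.279.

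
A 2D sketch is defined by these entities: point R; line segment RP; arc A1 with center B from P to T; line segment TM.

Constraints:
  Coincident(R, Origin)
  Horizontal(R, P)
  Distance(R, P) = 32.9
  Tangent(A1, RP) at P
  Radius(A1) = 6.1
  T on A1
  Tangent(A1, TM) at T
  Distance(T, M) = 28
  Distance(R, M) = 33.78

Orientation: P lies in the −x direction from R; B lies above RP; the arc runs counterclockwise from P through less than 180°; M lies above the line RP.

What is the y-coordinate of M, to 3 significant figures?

29.5

R is at the origin; RP is horizontal with |RP| = 32.9 and P on the −x side, so P = (-32.9, 0.00). A1 meets RP tangentially, so BP is at right angles to RP, so B = P + (0, 6.1) = (-32.9, 6.10). Since BT ⟂ TM (tangency), |BM| = √(6.1² + 28.0²) = 28.7 regardless of where T sits on A1. So M lies on both circle(R, 33.78) and circle(B, 28.7); the above-RP intersection is M = (-16.4, 29.5). T is the foot of the tangent from M: T = (-27.3, 3.73).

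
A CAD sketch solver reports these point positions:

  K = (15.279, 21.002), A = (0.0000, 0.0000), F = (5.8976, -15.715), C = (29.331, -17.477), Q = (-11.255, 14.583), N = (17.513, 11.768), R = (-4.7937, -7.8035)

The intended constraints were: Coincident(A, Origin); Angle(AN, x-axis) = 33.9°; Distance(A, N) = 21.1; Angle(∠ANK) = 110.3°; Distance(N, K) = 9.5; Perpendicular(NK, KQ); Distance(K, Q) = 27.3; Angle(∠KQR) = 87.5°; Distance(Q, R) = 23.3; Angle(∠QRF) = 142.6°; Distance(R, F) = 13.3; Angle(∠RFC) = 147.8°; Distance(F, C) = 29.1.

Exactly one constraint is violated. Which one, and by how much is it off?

Distance(F, C) = 29.1 — off by 5.60.

A = (0.00, 0.00) ✓; AN at 33.90° ✓; |AN| = 21.10 ✓; ∠ANK = 110.3° ✓; |NK| = 9.500 ✓; ∠(NK, KQ) = 90.00° ✓; |KQ| = 27.30 ✓; ∠KQR = 87.50° ✓; |QR| = 23.30 ✓; ∠QRF = 142.6° ✓; |RF| = 13.30 ✓; ∠RFC = 147.8° ✓; |FC| = 23.50 ✗.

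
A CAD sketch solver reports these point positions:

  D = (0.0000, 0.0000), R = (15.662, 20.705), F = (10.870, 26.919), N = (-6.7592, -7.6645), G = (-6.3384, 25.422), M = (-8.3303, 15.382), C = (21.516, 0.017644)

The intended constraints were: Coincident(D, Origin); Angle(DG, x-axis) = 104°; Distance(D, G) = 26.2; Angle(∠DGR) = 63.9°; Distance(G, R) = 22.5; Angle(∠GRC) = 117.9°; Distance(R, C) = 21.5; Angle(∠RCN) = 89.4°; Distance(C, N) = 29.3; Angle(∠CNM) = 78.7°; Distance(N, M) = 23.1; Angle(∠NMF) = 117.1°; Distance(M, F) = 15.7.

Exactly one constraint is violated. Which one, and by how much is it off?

Distance(M, F) = 15.7 — off by 6.70.

D = (0.00, 0.00) ✓; DG at 104.0° ✓; |DG| = 26.20 ✓; ∠DGR = 63.90° ✓; |GR| = 22.50 ✓; ∠GRC = 117.9° ✓; |RC| = 21.50 ✓; ∠RCN = 89.40° ✓; |CN| = 29.30 ✓; ∠CNM = 78.70° ✓; |NM| = 23.10 ✓; ∠NMF = 117.1° ✓; |MF| = 22.40 ✗.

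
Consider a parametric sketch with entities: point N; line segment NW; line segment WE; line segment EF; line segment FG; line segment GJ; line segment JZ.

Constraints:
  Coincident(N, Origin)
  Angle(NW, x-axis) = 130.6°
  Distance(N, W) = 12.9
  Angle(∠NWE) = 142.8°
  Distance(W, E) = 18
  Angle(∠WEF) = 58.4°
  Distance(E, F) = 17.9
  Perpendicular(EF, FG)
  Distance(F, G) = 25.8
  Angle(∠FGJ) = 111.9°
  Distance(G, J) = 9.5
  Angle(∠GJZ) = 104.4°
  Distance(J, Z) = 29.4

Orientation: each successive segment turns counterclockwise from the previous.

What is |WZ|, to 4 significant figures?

20.22

∠FGJ = 111.9° gives GJ at 87.50° from the x-axis; with |GJ| = 9.5, J = (4.707, 14.78). ∠GJZ = 104.4° gives JZ at 163.1° from the x-axis; with |JZ| = 29.4, Z = (-23.42, 23.32). Then |WZ| = |Z − W| = 20.22.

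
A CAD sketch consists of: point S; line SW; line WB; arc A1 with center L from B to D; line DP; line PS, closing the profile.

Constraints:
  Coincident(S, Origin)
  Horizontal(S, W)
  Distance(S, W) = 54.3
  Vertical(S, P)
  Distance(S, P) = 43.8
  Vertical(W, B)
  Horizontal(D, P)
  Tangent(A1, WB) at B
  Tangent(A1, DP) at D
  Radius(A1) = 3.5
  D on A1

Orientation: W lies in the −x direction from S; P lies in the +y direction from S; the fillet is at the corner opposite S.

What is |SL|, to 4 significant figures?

64.84

S and P share the same x with |SP| = 43.8 and P on the +y side, so P = (0.000, 43.80). The virtual corner opposite S is at (-54.30, 43.80). A1 meets WB tangentially, so LB is at right angles to WB and the tangent condition forces LD to be normal to DP, with radius 3.5, so the center L sits 3.5 in from both sides at L = (-50.80, 40.30). Then |SL| = |L − S| = 64.84.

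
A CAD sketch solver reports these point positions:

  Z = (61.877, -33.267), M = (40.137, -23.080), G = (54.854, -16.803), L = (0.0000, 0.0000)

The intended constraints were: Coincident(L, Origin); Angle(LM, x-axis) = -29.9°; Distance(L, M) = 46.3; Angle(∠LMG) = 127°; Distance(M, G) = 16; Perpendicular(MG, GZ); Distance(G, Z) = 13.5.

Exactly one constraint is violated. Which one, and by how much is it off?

Distance(G, Z) = 13.5 — off by 4.40.

L = (0.00, 0.00) ✓; LM at -29.90° ✓; |LM| = 46.30 ✓; ∠LMG = 127.0° ✓; |MG| = 16.00 ✓; ∠(MG, GZ) = 90.00° ✓; |GZ| = 17.90 ✗.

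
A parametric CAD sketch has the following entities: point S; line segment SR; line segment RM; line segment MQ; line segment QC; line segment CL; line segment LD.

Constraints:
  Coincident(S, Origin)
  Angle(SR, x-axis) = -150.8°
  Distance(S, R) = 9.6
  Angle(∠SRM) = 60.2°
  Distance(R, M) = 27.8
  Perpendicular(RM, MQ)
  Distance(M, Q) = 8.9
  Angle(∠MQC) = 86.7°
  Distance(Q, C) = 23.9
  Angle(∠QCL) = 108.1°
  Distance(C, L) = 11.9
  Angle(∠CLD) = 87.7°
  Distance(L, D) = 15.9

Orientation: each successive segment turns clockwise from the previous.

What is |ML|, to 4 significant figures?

27.19

∠MQC = 86.7° gives QC at -93.90° from the x-axis; with |QC| = 23.9, C = (-0.8150, -0.8228). ∠QCL = 108.1° gives CL at -165.8° from the x-axis; with |CL| = 11.9, L = (-12.35, -3.742). Then |ML| = |L − M| = 27.19.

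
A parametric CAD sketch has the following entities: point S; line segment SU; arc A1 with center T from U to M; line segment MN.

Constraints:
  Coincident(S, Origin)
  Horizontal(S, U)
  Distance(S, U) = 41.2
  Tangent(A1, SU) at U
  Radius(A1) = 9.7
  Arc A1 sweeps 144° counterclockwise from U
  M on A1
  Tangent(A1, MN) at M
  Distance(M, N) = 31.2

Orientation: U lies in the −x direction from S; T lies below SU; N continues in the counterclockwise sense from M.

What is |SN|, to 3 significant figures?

41.9

S is at the origin; S and U share the same y with |SU| = 41.2 and U on the −x side, so U = (-41.2, 0.00). Tangency of A1 to SU means the radius TU is perpendicular to SU, so T = U + (0, -9.7) = (-41.2, -9.70). On A1, U sits at bearing 90° from T; a 144° counterclockwise sweep puts M at bearing 234°, so M = T + 9.7·(cos 234°, sin 234°) = (-46.9, -17.5). Tangency of A1 to MN means the radius TM is perpendicular to MN, so MN runs along (−sin 234°, cos 234°); with |MN| = 31.2, N = (-21.7, -35.9). Then |SN| = |N − S| = 41.9.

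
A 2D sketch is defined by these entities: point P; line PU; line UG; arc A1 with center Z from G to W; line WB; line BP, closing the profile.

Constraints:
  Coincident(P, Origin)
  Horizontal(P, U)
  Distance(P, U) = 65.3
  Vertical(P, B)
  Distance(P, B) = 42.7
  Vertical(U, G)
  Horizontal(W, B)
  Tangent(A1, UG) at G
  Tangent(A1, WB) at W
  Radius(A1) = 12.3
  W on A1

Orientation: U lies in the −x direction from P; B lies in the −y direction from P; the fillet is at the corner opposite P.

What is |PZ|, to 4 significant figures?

61.10

PB is vertical with |PB| = 42.7 and B on the −y side, so B = (0.000, -42.70). The virtual corner opposite P is at (-65.30, -42.70). A1 meets UG tangentially, so ZG is at right angles to UG and since A1 is tangent to WB there, ZW ⟂ WB, with radius 12.3, so the center Z sits 12.3 in from both sides at Z = (-53.00, -30.40). Then |PZ| = |Z − P| = 61.10.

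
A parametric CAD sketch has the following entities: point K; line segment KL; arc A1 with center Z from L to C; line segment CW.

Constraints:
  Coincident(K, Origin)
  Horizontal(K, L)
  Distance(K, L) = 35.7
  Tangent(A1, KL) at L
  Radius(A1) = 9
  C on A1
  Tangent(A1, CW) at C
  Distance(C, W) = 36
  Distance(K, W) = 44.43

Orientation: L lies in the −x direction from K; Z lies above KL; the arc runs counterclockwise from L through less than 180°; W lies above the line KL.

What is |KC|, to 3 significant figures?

27.8

K is at the origin; K and L share the same y with |KL| = 35.7 and L on the −x side, so L = (-35.7, 0.00). Tangency of A1 to KL means the radius ZL is perpendicular to KL, so Z = L + (0, 9) = (-35.7, 9.00). Since ZC ⟂ CW (tangency), |ZW| = √(9.0² + 36.0²) = 37.1 regardless of where C sits on A1. So W lies on both circle(K, 44.43) and circle(Z, 37.1); the above-KL intersection is W = (-17.0, 41.1). C is the foot of the tangent from W: C = (-27.1, 6.48).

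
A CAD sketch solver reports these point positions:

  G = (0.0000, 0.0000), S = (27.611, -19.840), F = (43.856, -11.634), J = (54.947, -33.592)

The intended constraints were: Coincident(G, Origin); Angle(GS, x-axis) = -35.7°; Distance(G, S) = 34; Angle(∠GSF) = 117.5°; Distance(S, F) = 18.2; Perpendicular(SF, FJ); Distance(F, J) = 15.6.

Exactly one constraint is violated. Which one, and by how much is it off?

Distance(F, J) = 15.6 — off by 9.00.

G = (0.00, 0.00) ✓; GS at -35.70° ✓; |GS| = 34.00 ✓; ∠GSF = 117.5° ✓; |SF| = 18.20 ✓; ∠(SF, FJ) = 90.00° ✓; |FJ| = 24.60 ✗.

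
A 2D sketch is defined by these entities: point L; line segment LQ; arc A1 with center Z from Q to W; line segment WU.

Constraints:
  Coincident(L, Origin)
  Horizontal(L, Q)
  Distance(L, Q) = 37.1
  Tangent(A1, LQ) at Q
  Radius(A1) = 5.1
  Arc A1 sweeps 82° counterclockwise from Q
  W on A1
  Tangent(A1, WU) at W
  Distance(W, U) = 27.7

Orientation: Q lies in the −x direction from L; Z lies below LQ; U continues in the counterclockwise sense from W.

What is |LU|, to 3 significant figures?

55.9

L is at the origin; LQ is horizontal with |LQ| = 37.1 and Q on the −x side, so Q = (-37.1, 0.00). A1 meets LQ tangentially, so ZQ is at right angles to LQ, so Z = Q + (0, -5.1) = (-37.1, -5.10). On A1, Q sits at bearing 90° from Z; an 82° counterclockwise sweep puts W at bearing 172°, so W = Z + 5.1·(cos 172°, sin 172°) = (-42.2, -4.39). A1 meets WU tangentially, so ZW is at right angles to WU, so WU runs along (−sin 172°, cos 172°); with |WU| = 27.7, U = (-46.0, -31.8). Then |LU| = |U − L| = 55.9.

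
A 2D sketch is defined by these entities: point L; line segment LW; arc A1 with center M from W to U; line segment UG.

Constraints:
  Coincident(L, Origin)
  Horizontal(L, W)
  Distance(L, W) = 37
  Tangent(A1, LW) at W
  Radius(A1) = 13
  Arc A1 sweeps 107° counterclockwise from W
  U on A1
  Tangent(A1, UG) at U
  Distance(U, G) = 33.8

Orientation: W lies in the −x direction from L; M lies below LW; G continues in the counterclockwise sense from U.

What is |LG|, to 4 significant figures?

63.07

L is at the origin; L and W share the same y with |LW| = 37.0 and W on the −x side, so W = (-37.00, 0.000). The tangent condition forces MW to be normal to LW, so M = W + (0, -13) = (-37.00, -13.00). On A1, W sits at bearing 90° from M; a 107° counterclockwise sweep puts U at bearing 197°, so U = M + 13.0·(cos 197°, sin 197°) = (-49.43, -16.80). Since A1 is tangent to UG there, MU ⟂ UG, so UG runs along (−sin 197°, cos 197°); with |UG| = 33.8, G = (-39.55, -49.12). Then |LG| = |G − L| = 63.07.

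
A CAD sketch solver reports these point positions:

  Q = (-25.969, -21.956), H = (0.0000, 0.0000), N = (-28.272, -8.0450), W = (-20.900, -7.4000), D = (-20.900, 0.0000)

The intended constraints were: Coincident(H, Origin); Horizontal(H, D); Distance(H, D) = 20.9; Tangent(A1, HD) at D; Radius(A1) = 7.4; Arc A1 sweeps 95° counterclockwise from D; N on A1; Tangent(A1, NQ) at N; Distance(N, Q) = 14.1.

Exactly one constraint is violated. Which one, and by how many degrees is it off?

Tangent(A1, NQ) at N — off by 4.40°.

H = (0.00, 0.00) ✓; H.y = 0.00, D.y = 0.00 ✓; |HD| = 20.90 ✓; ∠(WD, DH) = 90.00° ✓; |WD| = 7.400 ✓; bearing(W→N) − bearing(W→D) = 95.00° ✓; |WN| = 7.400 ✓; ∠(WN, NQ) = 85.60° ✗; |NQ| = 14.10 ✓.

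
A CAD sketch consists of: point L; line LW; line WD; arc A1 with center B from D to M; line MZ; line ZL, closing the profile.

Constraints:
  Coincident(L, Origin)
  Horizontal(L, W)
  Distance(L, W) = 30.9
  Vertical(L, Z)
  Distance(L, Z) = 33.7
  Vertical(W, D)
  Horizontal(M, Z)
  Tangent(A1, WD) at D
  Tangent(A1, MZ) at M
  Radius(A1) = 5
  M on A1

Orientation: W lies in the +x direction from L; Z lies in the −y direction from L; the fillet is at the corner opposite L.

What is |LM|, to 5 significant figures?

42.503

L is at the origin; LW is horizontal with |LW| = 30.9 and W on the +x side, so W = (30.900, 0.0000). LZ is vertical with |LZ| = 33.7 and Z on the −y side, so Z = (0.0000, -33.700). The virtual corner opposite L is at (30.900, -33.700). The tangent condition forces BD to be normal to WD and A1 meets MZ tangentially, so BM is at right angles to MZ, with radius 5.0, so the center B sits 5.0 in from both sides at B = (25.900, -28.700). That places the tangent points at D = (30.900, -28.700) on WD and M = (25.900, -33.700) on MZ. Then |LM| = |M − L| = 42.503.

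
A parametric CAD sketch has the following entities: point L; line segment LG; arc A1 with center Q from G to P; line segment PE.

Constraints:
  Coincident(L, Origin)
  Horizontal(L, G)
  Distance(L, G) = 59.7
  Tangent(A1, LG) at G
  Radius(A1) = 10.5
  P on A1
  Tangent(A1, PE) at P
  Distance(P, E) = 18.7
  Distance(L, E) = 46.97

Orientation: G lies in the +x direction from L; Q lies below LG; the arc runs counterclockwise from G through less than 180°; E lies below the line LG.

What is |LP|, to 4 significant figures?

50.77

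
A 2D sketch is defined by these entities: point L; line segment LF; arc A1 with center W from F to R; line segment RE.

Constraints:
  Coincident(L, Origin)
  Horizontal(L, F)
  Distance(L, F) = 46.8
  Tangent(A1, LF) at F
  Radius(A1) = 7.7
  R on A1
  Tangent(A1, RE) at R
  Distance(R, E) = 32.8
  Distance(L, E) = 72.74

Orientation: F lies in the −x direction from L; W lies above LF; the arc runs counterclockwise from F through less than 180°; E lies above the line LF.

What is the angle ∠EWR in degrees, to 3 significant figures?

76.8°

L is at the origin; LF is horizontal with |LF| = 46.8 and F on the −x side, so F = (-46.8, 0.00). Tangency of A1 to LF means the radius WF is perpendicular to LF, so W = F + (0, 7.7) = (-46.8, 7.70). Since WR ⟂ RE (tangency), |WE| = √(7.7² + 32.8²) = 33.7 regardless of where R sits on A1. So E lies on both circle(L, 72.74) and circle(W, 33.7); the above-LF intersection is E = (-62.2, 37.6). R is the foot of the tangent from E: R = (-40.9, 12.7).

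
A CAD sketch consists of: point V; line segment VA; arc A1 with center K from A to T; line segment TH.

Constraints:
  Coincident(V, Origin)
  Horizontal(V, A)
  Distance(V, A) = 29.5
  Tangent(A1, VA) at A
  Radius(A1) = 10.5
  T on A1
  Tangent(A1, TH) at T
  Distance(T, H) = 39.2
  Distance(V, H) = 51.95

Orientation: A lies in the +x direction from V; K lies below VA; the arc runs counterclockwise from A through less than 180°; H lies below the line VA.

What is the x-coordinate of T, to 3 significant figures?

19.0

V is at the origin; VA is horizontal with |VA| = 29.5 and A on the +x side, so A = (29.5, 0.00). Since A1 is tangent to VA there, KA ⟂ VA, so K = A + (0, -10.5) = (29.5, -10.5). Since KT ⟂ TH (tangency), |KH| = √(10.5² + 39.2²) = 40.6 regardless of where T sits on A1. So H lies on both circle(V, 51.95) and circle(K, 40.6); the below-VA intersection is H = (17.0, -49.1). T is the foot of the tangent from H: T = (19.0, -9.95).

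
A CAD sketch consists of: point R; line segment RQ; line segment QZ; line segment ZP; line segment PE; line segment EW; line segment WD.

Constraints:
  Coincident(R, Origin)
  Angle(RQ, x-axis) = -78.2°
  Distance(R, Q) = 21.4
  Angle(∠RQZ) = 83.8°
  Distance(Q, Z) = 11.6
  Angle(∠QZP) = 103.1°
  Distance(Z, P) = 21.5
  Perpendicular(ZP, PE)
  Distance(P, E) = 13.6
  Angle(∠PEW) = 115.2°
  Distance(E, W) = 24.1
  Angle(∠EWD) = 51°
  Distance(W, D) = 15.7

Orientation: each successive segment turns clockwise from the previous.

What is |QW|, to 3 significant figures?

12.8

The perpendicularity gives PE at right angles to ZP, so PE runs at 18.7°; with |PE| = 13.6, E = (-1.18, 2.65). ∠PEW = 115.2° gives EW at -46.1° from the x-axis; with |EW| = 24.1, W = (15.5, -14.7). Then |QW| = |W − Q| = 12.8.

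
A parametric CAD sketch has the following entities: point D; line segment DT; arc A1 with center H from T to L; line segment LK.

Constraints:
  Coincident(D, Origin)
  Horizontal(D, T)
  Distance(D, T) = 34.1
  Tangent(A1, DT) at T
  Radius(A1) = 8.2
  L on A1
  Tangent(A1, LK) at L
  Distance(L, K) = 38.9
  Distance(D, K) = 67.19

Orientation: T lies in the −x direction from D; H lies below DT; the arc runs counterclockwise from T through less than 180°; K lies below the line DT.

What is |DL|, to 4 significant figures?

42.61

Checks: |HL| = 8.200 ✓; ∠(HL, LK) = 90.00° ✓; |LK| = 38.90 ✓; |DK| = 67.19 ✓.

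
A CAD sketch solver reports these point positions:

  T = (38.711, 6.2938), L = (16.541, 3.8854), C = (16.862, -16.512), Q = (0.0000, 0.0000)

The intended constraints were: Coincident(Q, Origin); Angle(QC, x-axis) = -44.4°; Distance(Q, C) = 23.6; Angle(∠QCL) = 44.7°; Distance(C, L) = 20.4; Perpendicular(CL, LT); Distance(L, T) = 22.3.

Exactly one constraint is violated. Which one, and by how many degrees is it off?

Perpendicular(CL, LT) — off by 5.30°.

Q = (0.00, 0.00) ✓; QC at -44.40° ✓; |QC| = 23.60 ✓; ∠QCL = 44.70° ✓; |CL| = 20.40 ✓; ∠(CL, LT) = 84.70° ✗; |LT| = 22.30 ✓.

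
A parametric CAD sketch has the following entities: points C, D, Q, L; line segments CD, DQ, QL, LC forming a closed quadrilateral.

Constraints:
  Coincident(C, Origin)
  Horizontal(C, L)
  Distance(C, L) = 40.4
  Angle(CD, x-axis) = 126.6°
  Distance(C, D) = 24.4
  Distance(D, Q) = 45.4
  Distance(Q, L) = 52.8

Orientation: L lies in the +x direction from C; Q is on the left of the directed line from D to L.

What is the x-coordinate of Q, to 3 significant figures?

20.2

C is at the origin; CL is horizontal with |CL| = 40.4 and L in +x, so L = (40.4, 0). CD runs at 126.6° with |CD| = 24.4, so D = (-14.5, 19.6). Q is determined by |DQ| = 45.4 and |QL| = 52.8 together: it lies at the intersection of circle(D, 45.4) and circle(L, 52.8). With |DL| = 58.3, the foot of the radical line on DL is 22.9 from D and the perpendicular offset is √(45.4² − 22.9²) = 39.2. Taking the left-of-DL solution: Q = (20.2, 48.8).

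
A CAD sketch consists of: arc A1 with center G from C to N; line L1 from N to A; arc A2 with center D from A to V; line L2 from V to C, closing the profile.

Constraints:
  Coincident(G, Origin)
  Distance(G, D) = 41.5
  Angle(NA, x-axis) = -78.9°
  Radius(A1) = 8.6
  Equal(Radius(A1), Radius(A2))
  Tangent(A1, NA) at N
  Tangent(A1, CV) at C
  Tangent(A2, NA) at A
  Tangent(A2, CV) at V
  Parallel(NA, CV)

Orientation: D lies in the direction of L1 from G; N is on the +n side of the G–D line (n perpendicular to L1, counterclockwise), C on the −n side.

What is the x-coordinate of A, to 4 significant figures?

16.43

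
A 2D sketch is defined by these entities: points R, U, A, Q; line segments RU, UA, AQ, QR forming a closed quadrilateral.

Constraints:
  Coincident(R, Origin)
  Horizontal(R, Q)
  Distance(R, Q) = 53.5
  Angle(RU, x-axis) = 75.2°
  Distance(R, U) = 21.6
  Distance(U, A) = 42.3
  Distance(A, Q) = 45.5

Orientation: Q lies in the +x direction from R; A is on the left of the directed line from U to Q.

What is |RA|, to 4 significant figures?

60.04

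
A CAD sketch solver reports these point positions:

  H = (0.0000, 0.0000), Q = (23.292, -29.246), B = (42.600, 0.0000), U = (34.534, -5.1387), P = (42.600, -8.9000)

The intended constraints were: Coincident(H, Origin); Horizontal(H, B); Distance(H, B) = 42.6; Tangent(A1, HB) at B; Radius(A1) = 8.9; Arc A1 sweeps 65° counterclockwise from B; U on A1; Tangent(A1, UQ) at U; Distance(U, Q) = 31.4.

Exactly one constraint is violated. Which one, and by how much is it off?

Distance(U, Q) = 31.4 — off by 4.80.

H = (0.00, 0.00) ✓; H.y = 0.00, B.y = 0.00 ✓; |HB| = 42.60 ✓; ∠(PB, BH) = 90.00° ✓; |PB| = 8.900 ✓; bearing(P→U) − bearing(P→B) = 65.00° ✓; |PU| = 8.900 ✓; ∠(PU, UQ) = 90.00° ✓; |UQ| = 26.60 ✗.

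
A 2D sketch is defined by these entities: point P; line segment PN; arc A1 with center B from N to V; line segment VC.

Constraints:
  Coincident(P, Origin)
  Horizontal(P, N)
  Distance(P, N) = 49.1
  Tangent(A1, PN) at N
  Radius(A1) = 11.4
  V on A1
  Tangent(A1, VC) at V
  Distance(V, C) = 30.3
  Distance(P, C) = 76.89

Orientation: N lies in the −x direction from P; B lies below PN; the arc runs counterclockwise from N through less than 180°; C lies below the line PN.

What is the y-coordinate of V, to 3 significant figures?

-9.09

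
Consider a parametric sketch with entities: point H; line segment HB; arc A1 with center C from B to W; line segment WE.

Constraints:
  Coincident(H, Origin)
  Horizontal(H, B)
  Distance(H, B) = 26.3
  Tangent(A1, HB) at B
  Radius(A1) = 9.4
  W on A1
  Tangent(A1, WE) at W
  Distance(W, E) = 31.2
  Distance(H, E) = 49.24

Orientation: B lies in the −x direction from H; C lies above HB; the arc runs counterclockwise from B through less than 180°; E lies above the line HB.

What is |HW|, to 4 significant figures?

20.99

H is at the origin; HB is horizontal with |HB| = 26.3 and B on the −x side, so B = (-26.30, 0.000). The tangent condition forces CB to be normal to HB, so C = B + (0, 9.4) = (-26.30, 9.400). Since CW ⟂ WE (tangency), |CE| = √(9.4² + 31.2²) = 32.59 regardless of where W sits on A1. So E lies on both circle(H, 49.24) and circle(C, 32.59); the above-HB intersection is E = (-25.73, 41.98). W is the foot of the tangent from E: W = (-17.25, 11.95).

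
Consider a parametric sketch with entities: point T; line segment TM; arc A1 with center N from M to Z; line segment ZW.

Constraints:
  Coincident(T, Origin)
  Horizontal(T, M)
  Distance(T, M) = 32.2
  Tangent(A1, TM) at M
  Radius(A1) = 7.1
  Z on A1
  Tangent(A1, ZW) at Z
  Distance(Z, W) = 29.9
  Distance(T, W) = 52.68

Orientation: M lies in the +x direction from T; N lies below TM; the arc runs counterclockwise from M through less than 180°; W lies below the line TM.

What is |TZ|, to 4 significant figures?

27.45

Checks: |NZ| = 7.100 ✓; ∠(NZ, ZW) = 90.00° ✓; |ZW| = 29.90 ✓; |TW| = 52.68 ✓.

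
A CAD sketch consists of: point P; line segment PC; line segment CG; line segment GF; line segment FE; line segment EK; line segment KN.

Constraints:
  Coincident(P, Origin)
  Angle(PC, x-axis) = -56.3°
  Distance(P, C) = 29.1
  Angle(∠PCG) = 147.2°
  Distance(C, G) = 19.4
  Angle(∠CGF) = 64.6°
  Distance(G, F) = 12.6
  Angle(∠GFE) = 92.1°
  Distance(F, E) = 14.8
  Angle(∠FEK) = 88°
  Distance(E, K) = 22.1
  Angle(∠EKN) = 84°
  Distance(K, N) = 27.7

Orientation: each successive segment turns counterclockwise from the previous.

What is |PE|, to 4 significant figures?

26.89

P is at the origin; PC runs at -56.3° with length 29.1, so C = (16.15, -24.21). ∠PCG = 147.2° gives CG at -23.50° from the x-axis; with |CG| = 19.4, G = (33.94, -31.95). ∠CGF = 64.6° gives GF at 91.90° from the x-axis; with |GF| = 12.6, F = (33.52, -19.35). ∠GFE = 92.1° gives FE at 179.8° from the x-axis; with |FE| = 14.8, E = (18.72, -19.30). Then |PE| = |E − P| = 26.89.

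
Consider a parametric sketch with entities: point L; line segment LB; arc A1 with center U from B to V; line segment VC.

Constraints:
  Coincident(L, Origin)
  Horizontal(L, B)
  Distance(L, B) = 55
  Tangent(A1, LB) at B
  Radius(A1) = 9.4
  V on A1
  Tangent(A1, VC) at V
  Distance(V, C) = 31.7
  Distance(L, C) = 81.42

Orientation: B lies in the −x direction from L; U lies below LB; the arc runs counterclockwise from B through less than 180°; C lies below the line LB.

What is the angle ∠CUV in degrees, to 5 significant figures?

73.483°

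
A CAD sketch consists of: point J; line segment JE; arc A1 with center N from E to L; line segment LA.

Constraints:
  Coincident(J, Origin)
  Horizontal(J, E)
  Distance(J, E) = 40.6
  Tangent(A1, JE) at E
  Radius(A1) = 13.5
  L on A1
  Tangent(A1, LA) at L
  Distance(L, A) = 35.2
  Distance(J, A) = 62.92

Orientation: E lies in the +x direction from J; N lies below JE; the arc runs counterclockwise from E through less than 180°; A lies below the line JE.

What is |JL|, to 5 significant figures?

32.421

Checks: ∠(NE, EJ) = 90.00° ✓; |NE| = 13.50 ✓; |NL| = 13.50 ✓; ∠(NL, LA) = 90.00° ✓; |LA| = 35.20 ✓; |JA| = 62.92 ✓.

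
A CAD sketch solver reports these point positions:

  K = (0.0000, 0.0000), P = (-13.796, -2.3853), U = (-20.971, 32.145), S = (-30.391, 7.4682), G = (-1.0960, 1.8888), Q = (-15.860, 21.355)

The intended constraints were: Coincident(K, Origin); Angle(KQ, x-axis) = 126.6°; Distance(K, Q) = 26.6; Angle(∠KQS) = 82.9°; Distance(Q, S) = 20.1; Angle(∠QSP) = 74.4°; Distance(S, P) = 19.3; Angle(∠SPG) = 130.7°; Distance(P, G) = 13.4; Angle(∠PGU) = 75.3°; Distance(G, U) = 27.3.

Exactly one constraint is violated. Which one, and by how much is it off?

Distance(G, U) = 27.3 — off by 8.90.

K = (0.00, 0.00) ✓; KQ at 126.6° ✓; |KQ| = 26.60 ✓; ∠KQS = 82.90° ✓; |QS| = 20.10 ✓; ∠QSP = 74.40° ✓; |SP| = 19.30 ✓; ∠SPG = 130.7° ✓; |PG| = 13.40 ✓; ∠PGU = 75.30° ✓; |GU| = 36.20 ✗.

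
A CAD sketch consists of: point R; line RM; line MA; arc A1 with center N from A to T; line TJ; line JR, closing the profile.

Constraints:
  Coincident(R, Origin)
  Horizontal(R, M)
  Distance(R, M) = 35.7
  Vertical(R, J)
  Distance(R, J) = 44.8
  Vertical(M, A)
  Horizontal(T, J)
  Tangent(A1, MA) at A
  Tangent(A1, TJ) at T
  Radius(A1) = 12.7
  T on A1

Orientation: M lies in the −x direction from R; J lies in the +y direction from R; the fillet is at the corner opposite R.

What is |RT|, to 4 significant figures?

50.36

R is at the origin; RM is horizontal with |RM| = 35.7 and M on the −x side, so M = (-35.70, 0.000). RJ is vertical with |RJ| = 44.8 and J on the +y side, so J = (0.000, 44.80). The virtual corner opposite R is at (-35.70, 44.80). Since A1 is tangent to MA there, NA ⟂ MA and A1 meets TJ tangentially, so NT is at right angles to TJ, with radius 12.7, so the center N sits 12.7 in from both sides at N = (-23.00, 32.10). That places the tangent points at A = (-35.70, 32.10) on MA and T = (-23.00, 44.80) on TJ. Then |RT| = |T − R| = 50.36.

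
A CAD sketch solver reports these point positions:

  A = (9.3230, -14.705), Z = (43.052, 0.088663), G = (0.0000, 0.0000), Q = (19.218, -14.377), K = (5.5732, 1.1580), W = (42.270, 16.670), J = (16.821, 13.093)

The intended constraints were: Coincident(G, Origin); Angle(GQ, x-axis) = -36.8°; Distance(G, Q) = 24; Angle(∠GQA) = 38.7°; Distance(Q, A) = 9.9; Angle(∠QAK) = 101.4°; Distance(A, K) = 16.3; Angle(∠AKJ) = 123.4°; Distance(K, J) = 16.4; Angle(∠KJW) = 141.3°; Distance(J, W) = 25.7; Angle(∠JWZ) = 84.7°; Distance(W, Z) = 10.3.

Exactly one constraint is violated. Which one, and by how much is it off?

Distance(W, Z) = 10.3 — off by 6.30.

G = (0.00, 0.00) ✓; GQ at -36.80° ✓; |GQ| = 24.00 ✓; ∠GQA = 38.70° ✓; |QA| = 9.900 ✓; ∠QAK = 101.4° ✓; |AK| = 16.30 ✓; ∠AKJ = 123.4° ✓; |KJ| = 16.40 ✓; ∠KJW = 141.3° ✓; |JW| = 25.70 ✓; ∠JWZ = 84.70° ✓; |WZ| = 16.60 ✗.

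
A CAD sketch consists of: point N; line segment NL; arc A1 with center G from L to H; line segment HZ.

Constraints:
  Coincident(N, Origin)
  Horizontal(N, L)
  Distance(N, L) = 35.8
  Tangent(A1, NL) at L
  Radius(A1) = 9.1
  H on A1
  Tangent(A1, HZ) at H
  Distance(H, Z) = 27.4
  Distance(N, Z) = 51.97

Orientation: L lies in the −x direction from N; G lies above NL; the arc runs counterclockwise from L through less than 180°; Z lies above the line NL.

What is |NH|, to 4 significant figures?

29.62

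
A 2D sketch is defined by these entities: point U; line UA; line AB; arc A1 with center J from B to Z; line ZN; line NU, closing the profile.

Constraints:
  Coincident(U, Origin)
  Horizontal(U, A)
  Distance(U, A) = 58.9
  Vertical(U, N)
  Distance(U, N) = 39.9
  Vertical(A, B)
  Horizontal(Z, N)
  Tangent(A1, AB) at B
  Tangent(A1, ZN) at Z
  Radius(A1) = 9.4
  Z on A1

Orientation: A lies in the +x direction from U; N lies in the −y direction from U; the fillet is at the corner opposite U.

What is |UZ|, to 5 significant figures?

63.579

U is at the origin; UA is horizontal with |UA| = 58.9 and A on the +x side, so A = (58.900, 0.0000). UN is vertical with |UN| = 39.9 and N on the −y side, so N = (0.0000, -39.900). The virtual corner opposite U is at (58.900, -39.900). Since A1 is tangent to AB there, JB ⟂ AB and the tangent condition forces JZ to be normal to ZN, with radius 9.4, so the center J sits 9.4 in from both sides at J = (49.500, -30.500). That places the tangent points at B = (58.900, -30.500) on AB and Z = (49.500, -39.900) on ZN. Then |UZ| = |Z − U| = 63.579.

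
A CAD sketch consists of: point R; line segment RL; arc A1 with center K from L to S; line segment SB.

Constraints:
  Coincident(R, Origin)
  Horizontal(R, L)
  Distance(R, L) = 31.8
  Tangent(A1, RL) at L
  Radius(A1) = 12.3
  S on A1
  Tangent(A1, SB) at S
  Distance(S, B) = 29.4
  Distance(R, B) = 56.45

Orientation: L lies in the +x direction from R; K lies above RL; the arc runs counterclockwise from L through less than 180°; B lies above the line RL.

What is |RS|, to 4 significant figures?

46.36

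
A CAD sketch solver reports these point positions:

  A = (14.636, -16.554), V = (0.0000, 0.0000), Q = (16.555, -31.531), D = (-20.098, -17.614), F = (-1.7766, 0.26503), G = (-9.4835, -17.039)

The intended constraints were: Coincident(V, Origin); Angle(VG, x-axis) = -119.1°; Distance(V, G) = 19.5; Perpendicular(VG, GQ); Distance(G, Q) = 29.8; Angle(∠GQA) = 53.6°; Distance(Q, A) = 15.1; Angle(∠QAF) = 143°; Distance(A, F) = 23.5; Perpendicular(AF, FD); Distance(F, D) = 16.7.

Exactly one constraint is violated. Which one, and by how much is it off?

Distance(F, D) = 16.7 — off by 8.90.

V = (0.00, 0.00) ✓; VG at -119.1° ✓; |VG| = 19.50 ✓; ∠(VG, GQ) = 90.00° ✓; |GQ| = 29.80 ✓; ∠GQA = 53.60° ✓; |QA| = 15.10 ✓; ∠QAF = 143.0° ✓; |AF| = 23.50 ✓; ∠(AF, FD) = 90.00° ✓; |FD| = 25.60 ✗.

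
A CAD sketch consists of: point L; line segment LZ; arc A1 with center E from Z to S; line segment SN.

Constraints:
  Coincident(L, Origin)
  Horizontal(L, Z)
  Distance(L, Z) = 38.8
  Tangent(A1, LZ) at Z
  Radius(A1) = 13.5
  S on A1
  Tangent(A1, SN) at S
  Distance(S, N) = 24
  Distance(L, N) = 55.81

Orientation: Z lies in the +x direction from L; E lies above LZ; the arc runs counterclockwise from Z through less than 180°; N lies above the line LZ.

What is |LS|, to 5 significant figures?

54.353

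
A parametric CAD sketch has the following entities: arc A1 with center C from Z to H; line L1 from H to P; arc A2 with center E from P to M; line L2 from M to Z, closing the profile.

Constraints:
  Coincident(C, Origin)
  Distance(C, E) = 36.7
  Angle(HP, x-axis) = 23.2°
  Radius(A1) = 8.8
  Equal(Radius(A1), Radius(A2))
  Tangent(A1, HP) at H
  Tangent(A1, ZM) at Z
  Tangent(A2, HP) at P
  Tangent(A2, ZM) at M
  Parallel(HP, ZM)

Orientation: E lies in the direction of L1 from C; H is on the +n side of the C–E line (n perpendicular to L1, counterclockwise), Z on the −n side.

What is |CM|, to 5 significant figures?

37.740

The slot axis is L1's direction at 23.2°, so u = (cos 23.2°, sin 23.2°) = (0.91914, 0.39394) and n = (−sin 23.2°, cos 23.2°) = (-0.39394, 0.91914). C is at the origin and E lies 36.7 along u from C, so E = 36.7·u = (33.732, 14.458). Tangency of A1 to both parallel lines with radius 8.8 puts H and Z at C ± 8.8·n: H = (-3.4667, 8.0884), Z = (3.4667, -8.0884). Equal radii place P and M the same way about E: P = E + 8.8·n = (30.266, 22.546), M = E − 8.8·n = (37.199, 6.3693). Then |CM| = |M − C| = 37.740.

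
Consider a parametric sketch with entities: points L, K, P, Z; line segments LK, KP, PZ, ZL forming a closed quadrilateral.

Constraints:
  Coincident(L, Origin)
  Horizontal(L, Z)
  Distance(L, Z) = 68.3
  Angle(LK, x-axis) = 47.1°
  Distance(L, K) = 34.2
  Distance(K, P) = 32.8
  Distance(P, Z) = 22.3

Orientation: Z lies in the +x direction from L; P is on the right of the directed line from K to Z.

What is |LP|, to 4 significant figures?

46.07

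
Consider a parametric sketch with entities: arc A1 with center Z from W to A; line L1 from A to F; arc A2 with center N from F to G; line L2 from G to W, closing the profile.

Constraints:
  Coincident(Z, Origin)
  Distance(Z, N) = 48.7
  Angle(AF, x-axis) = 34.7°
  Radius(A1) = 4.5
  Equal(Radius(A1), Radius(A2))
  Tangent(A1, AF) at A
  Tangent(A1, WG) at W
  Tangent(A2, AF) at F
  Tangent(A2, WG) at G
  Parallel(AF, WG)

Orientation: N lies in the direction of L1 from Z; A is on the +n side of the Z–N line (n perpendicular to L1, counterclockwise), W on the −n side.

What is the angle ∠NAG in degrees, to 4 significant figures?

5.191°

The slot axis is L1's direction at 34.7°, so u = (cos 34.7°, sin 34.7°) = (0.8221, 0.5693) and n = (−sin 34.7°, cos 34.7°) = (-0.5693, 0.8221). Z is at the origin and N lies 48.7 along u from Z, so N = 48.7·u = (40.04, 27.72). Tangency of A1 to both parallel lines with radius 4.5 puts A and W at Z ± 4.5·n: A = (-2.562, 3.700), W = (2.562, -3.700). Equal radii place F and G the same way about N: F = N + 4.5·n = (37.48, 31.42), G = N − 4.5·n = (42.60, 24.02). Then cos ∠NAG = AN·AG / (|AN||AG|), giving 5.191°.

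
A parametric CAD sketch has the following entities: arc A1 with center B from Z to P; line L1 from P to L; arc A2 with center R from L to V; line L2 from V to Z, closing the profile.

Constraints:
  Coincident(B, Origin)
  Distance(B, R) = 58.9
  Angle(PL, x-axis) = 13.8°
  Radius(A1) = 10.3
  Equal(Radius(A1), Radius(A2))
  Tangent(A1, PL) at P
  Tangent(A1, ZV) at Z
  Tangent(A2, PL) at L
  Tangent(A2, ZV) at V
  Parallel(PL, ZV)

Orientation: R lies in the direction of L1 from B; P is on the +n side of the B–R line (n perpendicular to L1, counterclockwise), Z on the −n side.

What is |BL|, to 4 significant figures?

59.79

Tangency of A1 to both parallel lines with radius 10.3 puts P and Z at B ± 10.3·n: P = (-2.457, 10.00), Z = (2.457, -10.00). Equal radii place L and V the same way about R: L = R + 10.3·n = (54.74, 24.05), V = R − 10.3·n = (59.66, 4.047). Then |BL| = |L − B| = 59.79.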